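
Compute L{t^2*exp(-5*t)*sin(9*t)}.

54*(s^2 + 10*s - 2)/(s^2 + 10*s + 106)^3

L{sin(9t)} = 9/(s^2 + 81).
Multiplying by e^(-5t) shifts s → s + 5, so L{exp(-5*t)*sin(9*t)} = 9/((s + 5)^2 + 81).
Then apply L{t^2·g(t)} = (-1)^2 d^2/ds^2[H(s)] with H(s) = 9/((s + 5)^2 + 81):
differentiating 2 times and applying the sign gives 54*(s^2 + 10*s - 2)/(s^2 + 10*s + 106)^3.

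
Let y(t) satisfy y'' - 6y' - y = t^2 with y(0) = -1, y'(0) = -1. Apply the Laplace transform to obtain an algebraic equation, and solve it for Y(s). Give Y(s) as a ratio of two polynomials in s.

Y(s) = (-s^4 + 5*s^3 + 2)/(s^5 - 6*s^4 - s^3)

Laplace-transform each side.
The derivative rules (L{y''} = s^2 Y - s·y(0) - y'(0) and L{y'} = sY - y(0), with y(0) = -1, y'(0) = -1) turn the left side into (s^2 - 6*s - 1)Y - (-s + 5).
The right side is L{t^2} = 2/s^3.
So (s^2 - 6*s - 1)Y = 2/s^3 + (-s + 5).
Divide through and combine into a single rational function.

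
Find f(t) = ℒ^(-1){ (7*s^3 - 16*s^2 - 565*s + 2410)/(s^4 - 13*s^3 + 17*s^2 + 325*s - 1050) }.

Factor the denominator: s^4 - 13*s^3 + 17*s^2 + 325*s - 1050 = (s - 7)*(s - 6)*(s - 5)*(s + 5).
Partial fraction decomposition gives [3/(s - 5)] + [3/(s - 7)] + [4/(s - 6)] + [-3/(s + 5)].
Invert each term: 3/(s - 5) ↔ 3e^(5t); 3/(s - 7) ↔ 3e^(7t); 4/(s - 6) ↔ 4e^(6t); -3/(s + 5) ↔ -3e^(-5t).

f(t) = 3*exp(7*t) + 4*exp(6*t) + 3*exp(5*t) - 3*exp(-5*t)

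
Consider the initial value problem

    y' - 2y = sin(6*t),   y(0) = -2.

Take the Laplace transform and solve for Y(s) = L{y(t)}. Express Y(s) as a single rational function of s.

Y(s) = (-2*s^2 - 66)/(s^3 - 2*s^2 + 36*s - 72)

Transform both sides with L{·}.
The derivative rules (L{y'} = sY - y(0) = sY - (-2)) turn the left side into (s - 2)Y - (-2).
The right side is L{sin(6*t)} = 6/(s^2 + 36).
So (s - 2)Y = 6/(s^2 + 36) + (-2).
Solve for Y(s) and write it as one ratio of polynomials.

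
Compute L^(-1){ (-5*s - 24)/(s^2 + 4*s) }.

Factor the denominator: s^2 + 4*s = s*(s + 4).
Partial fraction decomposition gives [-6/s] + [1/(s + 4)].
Invert each term: -6/(s - 0) ↔ -6e^(0t); 1/(s + 4) ↔ e^(-4t).

-6 + exp(-4*t)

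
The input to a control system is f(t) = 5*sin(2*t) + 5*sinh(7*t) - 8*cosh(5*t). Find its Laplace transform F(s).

F(s) = -8*s/(s^2 - 25) + 10/(s^2 + 4) + 35/(s^2 - 49)

The transform is linear, so treat each term independently.
(5)·[L{sinh(7t)} = 7/(s^2 - 49)]; (-8)·[L{cosh(5t)} = s/(s^2 - 25)]; (5)·[L{sin(2t)} = 2/(s^2 + 4)].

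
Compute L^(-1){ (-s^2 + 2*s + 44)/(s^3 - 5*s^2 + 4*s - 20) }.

exp(5*t) - 4*sin(2*t) - 2*cos(2*t)

Factor the denominator: s^3 - 5*s^2 + 4*s - 20 = (s - 5)*(s^2 + 4).
Partial fraction decomposition gives [1/(s - 5)] + [-2*s/(s^2 + 4)] + [-8/(s^2 + 4)].
Invert each term: 1/(s - 5) ↔ e^(5t); -2·s/(s^2 + 4) ↔ -2cos(2t); -4·2/(s^2 + 4) ↔ -4sin(2t).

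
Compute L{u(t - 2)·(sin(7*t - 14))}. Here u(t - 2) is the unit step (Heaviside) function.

7*exp(-2*s)/(s^2 + 49)

By the second shifting theorem, L{u(t - c)·g(t - c)} = e^(-cs)·G(s) with c = 2 and G(s) = L{g(t)}.
L{sin(7t)} = 7/(s^2 + 49).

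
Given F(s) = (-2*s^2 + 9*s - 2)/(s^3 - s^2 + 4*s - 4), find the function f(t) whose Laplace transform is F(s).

Factor the denominator: s^3 - s^2 + 4*s - 4 = (s - 1)*(s^2 + 4).
Partial fraction decomposition gives [1/(s - 1)] + [-3*s/(s^2 + 4)] + [6/(s^2 + 4)].
Invert each term: 1/(s - 1) ↔ e^(t); -3·s/(s^2 + 4) ↔ -3cos(2t); 3·2/(s^2 + 4) ↔ 3sin(2t).

f(t) = exp(t) + 3*sin(2*t) - 3*cos(2*t)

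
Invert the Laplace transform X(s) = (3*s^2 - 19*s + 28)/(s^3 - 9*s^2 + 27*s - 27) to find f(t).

f(t) = -t^2*exp(3*t) - t*exp(3*t) + 3*exp(3*t)

Factor the denominator: s^3 - 9*s^2 + 27*s - 27 = (s - 3)^3.
Partial fraction decomposition gives [3/(s - 3)] + [-1/(s - 3)^2] + [-2/(s - 3)^3].
Invert each term: 3/(s - 3) ↔ 3e^(3t); -1/(s - 3)^2 ↔ -t·e^(3t); -2/(s - 3)^3 ↔ (-1)t^2·e^(3t).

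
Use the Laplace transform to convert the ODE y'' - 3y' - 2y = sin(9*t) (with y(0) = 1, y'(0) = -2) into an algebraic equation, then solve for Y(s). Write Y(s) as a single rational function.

Transform both sides with L{·}.
With L{y''} = s^2 Y - s·y(0) - y'(0) and L{y'} = sY - y(0), with y(0) = 1, y'(0) = -2: the LHS transforms to (s^2 - 3*s - 2)Y - (s - 5).
The right side is L{sin(9*t)} = 9/(s^2 + 81).
So (s^2 - 3*s - 2)Y = 9/(s^2 + 81) + (s - 5).
Solve for Y(s) and write it as one ratio of polynomials.

Y(s) = (s^3 - 5*s^2 + 81*s - 396)/(s^4 - 3*s^3 + 79*s^2 - 243*s - 162)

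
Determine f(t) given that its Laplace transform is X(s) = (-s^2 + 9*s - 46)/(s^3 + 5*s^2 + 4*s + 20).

f(t) = -3*sin(2*t) + 3*cos(2*t) - 4*exp(-5*t)

Factor the denominator: s^3 + 5*s^2 + 4*s + 20 = (s + 5)*(s^2 + 4).
Partial fraction decomposition gives [-4/(s + 5)] + [3*s/(s^2 + 4)] + [-6/(s^2 + 4)].
Invert each term: -4/(s + 5) ↔ -4e^(-5t); 3·s/(s^2 + 4) ↔ 3cos(2t); -3·2/(s^2 + 4) ↔ -3sin(2t).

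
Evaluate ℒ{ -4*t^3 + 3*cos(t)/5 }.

Apply the Laplace transform termwise.
(-4)·[L{t^3} = 3!/s^4 = 6/s^4]; (3/5)·[L{cos(t)} = s/(s^2 + 1)].

3*s/(5*(s^2 + 1)) - 24/s^4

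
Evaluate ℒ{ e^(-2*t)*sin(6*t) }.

6/((s + 2)^2 + 36)

L{sin(6t)} = 6/(s^2 + 36).
By the first shifting theorem, multiplying by e^(-2t) replaces s with s + 2.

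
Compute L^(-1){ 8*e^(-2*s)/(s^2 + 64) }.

Heaviside(t - 2)*(sin(8*t - 16))

The factor e^(-2s) signals a time shift by c = 2 (second shifting theorem).
L{sin(8t)} = 8/(s^2 + 64), so L^-1{8/(s^2 + 64)} = sin(8*t).
Hence the inverse is u(t - 2) times that function evaluated at t - 2.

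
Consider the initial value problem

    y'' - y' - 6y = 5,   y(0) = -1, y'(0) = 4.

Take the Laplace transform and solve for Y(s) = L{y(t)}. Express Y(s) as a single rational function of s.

Laplace-transform each side.
With L{y''} = s^2 Y - s·y(0) - y'(0) and L{y'} = sY - y(0), with y(0) = -1, y'(0) = 4: the LHS transforms to (s^2 - s - 6)Y - (-s + 5).
The right side is L{5} = 5/s.
So (s^2 - s - 6)Y = 5/s + (-s + 5).
Isolate Y and clear denominators.

Y(s) = (-s^2 + 5*s + 5)/(s^3 - s^2 - 6*s)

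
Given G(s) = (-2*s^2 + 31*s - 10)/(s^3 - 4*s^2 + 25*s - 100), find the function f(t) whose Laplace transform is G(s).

Factor the denominator: s^3 - 4*s^2 + 25*s - 100 = (s - 4)*(s^2 + 25).
Partial fraction decomposition gives [2/(s - 4)] + [-4*s/(s^2 + 25)] + [15/(s^2 + 25)].
Invert each term: 2/(s - 4) ↔ 2e^(4t); -4·s/(s^2 + 25) ↔ -4cos(5t); 3·5/(s^2 + 25) ↔ 3sin(5t).

f(t) = 2*exp(4*t) + 3*sin(5*t) - 4*cos(5*t)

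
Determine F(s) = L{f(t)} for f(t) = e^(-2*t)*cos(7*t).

L{cos(7t)} = s/(s^2 + 49).
By the first shifting theorem, multiplying by e^(-2t) replaces s with s + 2.

F(s) = (s + 2)/((s + 2)^2 + 49)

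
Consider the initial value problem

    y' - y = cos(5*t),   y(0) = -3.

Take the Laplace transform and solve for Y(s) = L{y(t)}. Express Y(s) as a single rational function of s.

Y(s) = (-3*s^2 + s - 75)/(s^3 - s^2 + 25*s - 25)

Transform both sides with L{·}.
Using L{y'} = sY - y(0) = sY - (-3), the left side becomes (s - 1)Y - (-3).
The right side is L{cos(5*t)} = s/(s^2 + 25).
So (s - 1)Y = s/(s^2 + 25) + (-3).
Solve for Y(s) and write it as one ratio of polynomials.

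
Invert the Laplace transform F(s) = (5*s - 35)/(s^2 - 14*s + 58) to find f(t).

f(t) = 5*exp(7*t)*cos(3*t)

Rewrite the denominator: s^2 - 14*s + 58 = (s - 7)^2 + 9.
The form in (s - 7) signals a first-shifting-theorem factor e^(7t).
Since L{cos(3t)} = s/(s^2 + 9), the inverse is exp(7*t)*cos(3*t), scaled by 5.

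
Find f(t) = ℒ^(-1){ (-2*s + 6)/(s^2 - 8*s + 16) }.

Factor the denominator: s^2 - 8*s + 16 = (s - 4)^2.
Partial fraction decomposition gives [-2/(s - 4)] + [-2/(s - 4)^2].
Invert each term: -2/(s - 4) ↔ -2e^(4t); -2/(s - 4)^2 ↔ -2t·e^(4t).

f(t) = -2*t*exp(4*t) - 2*exp(4*t)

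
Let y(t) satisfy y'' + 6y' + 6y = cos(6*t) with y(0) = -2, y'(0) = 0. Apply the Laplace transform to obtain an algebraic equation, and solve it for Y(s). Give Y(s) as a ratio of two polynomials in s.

Laplace-transform each side.
With L{y''} = s^2 Y - s·y(0) - y'(0) and L{y'} = sY - y(0), with y(0) = -2, y'(0) = 0: the LHS transforms to (s^2 + 6*s + 6)Y - (-2*s - 12).
The right side is L{cos(6*t)} = s/(s^2 + 36).
So (s^2 + 6*s + 6)Y = s/(s^2 + 36) + (-2*s - 12).
Solve for Y(s) and write it as one ratio of polynomials.

Y(s) = (-2*s^3 - 12*s^2 - 71*s - 432)/(s^4 + 6*s^3 + 42*s^2 + 216*s + 216)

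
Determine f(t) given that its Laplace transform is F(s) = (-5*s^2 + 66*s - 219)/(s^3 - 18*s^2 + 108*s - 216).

f(t) = -3*t^2*exp(6*t)/2 + 6*t*exp(6*t) - 5*exp(6*t)

Factor the denominator: s^3 - 18*s^2 + 108*s - 216 = (s - 6)^3.
Partial fraction decomposition gives [-5/(s - 6)] + [6/(s - 6)^2] + [-3/(s - 6)^3].
Invert each term: -5/(s - 6) ↔ -5e^(6t); 6/(s - 6)^2 ↔ 6t·e^(6t); -3/(s - 6)^3 ↔ (-3/2)t^2·e^(6t).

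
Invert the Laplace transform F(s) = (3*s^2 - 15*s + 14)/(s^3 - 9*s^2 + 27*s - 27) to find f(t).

f(t) = -2*t^2*exp(3*t) + 3*t*exp(3*t) + 3*exp(3*t)

Factor the denominator: s^3 - 9*s^2 + 27*s - 27 = (s - 3)^3.
Partial fraction decomposition gives [3/(s - 3)] + [3/(s - 3)^2] + [-4/(s - 3)^3].
Invert each term: 3/(s - 3) ↔ 3e^(3t); 3/(s - 3)^2 ↔ 3t·e^(3t); -4/(s - 3)^3 ↔ (-2)t^2·e^(3t).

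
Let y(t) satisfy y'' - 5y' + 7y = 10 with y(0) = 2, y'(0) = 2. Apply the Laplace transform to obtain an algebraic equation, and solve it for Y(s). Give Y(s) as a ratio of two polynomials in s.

Y(s) = (2*s^2 - 8*s + 10)/(s^3 - 5*s^2 + 7*s)

Apply the Laplace transform to the equation.
The derivative rules (L{y''} = s^2 Y - s·y(0) - y'(0) and L{y'} = sY - y(0), with y(0) = 2, y'(0) = 2) turn the left side into (s^2 - 5*s + 7)Y - (2*s - 8).
The right side is L{10} = 10/s.
So (s^2 - 5*s + 7)Y = 10/s + (2*s - 8).
Solve for Y(s) and write it as one ratio of polynomials.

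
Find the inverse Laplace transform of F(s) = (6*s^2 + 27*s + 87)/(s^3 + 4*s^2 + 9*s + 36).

5*sin(3*t) + 3*cos(3*t) + 3*exp(-4*t)

Factor the denominator: s^3 + 4*s^2 + 9*s + 36 = (s + 4)*(s^2 + 9).
Partial fraction decomposition gives [3/(s + 4)] + [3*s/(s^2 + 9)] + [15/(s^2 + 9)].
Invert each term: 3/(s + 4) ↔ 3e^(-4t); 3·s/(s^2 + 9) ↔ 3cos(3t); 5·3/(s^2 + 9) ↔ 5sin(3t).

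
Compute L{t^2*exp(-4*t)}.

L{e^(-4t)} = 1/(s + 4).
Then apply L{t^2·g(t)} = (-1)^2 d^2/ds^2[G(s)] with G(s) = 1/(s + 4):
differentiating 2 times and applying the sign gives 2/(s + 4)^3.

2/(s + 4)^3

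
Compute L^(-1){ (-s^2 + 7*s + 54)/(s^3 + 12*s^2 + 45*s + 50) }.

2*t*exp(-5*t) + 4*exp(-2*t) - 5*exp(-5*t)

Factor the denominator: s^3 + 12*s^2 + 45*s + 50 = (s + 2)*(s + 5)^2.
Partial fraction decomposition gives [-5/(s + 5)] + [2/(s + 5)^2] + [4/(s + 2)].
Invert each term: -5/(s + 5) ↔ -5e^(-5t); 2/(s + 5)^2 ↔ 2t·e^(-5t); 4/(s + 2) ↔ 4e^(-2t).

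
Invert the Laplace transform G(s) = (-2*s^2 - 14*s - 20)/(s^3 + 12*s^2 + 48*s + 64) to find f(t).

f(t) = 2*t^2*exp(-4*t) + 2*t*exp(-4*t) - 2*exp(-4*t)

Factor the denominator: s^3 + 12*s^2 + 48*s + 64 = (s + 4)^3.
Partial fraction decomposition gives [-2/(s + 4)] + [2/(s + 4)^2] + [4/(s + 4)^3].
Invert each term: -2/(s + 4) ↔ -2e^(-4t); 2/(s + 4)^2 ↔ 2t·e^(-4t); 4/(s + 4)^3 ↔ (2)t^2·e^(-4t).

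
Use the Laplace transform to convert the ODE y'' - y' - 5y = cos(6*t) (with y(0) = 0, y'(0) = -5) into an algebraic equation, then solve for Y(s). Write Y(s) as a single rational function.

Y(s) = (-5*s^2 + s - 180)/(s^4 - s^3 + 31*s^2 - 36*s - 180)

Laplace-transform each side.
With L{y''} = s^2 Y - s·y(0) - y'(0) and L{y'} = sY - y(0), with y(0) = 0, y'(0) = -5: the LHS transforms to (s^2 - s - 5)Y - (-5).
The right side is L{cos(6*t)} = s/(s^2 + 36).
So (s^2 - s - 5)Y = s/(s^2 + 36) + (-5).
Isolate Y and clear denominators.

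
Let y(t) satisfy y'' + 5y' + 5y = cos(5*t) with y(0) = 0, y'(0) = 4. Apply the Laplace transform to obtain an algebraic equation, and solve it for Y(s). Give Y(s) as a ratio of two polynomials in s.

Take the Laplace transform of both sides.
The derivative rules (L{y''} = s^2 Y - s·y(0) - y'(0) and L{y'} = sY - y(0), with y(0) = 0, y'(0) = 4) turn the left side into (s^2 + 5*s + 5)Y - (4).
The right side is L{cos(5*t)} = s/(s^2 + 25).
So (s^2 + 5*s + 5)Y = s/(s^2 + 25) + (4).
Solve for Y(s) and write it as one ratio of polynomials.

Y(s) = (4*s^2 + s + 100)/(s^4 + 5*s^3 + 30*s^2 + 125*s + 125)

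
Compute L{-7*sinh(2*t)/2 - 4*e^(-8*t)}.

-7/(s^2 - 4) - 4/(s + 8)

The transform is linear, so treat each term independently.
(-7/2)·[L{sinh(2t)} = 2/(s^2 - 4)]; (-4)·[L{e^(-8t)} = 1/(s + 8)].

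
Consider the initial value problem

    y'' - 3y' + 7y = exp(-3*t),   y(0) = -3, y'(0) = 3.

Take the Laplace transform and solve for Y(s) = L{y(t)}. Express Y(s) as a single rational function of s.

Y(s) = (-3*s^2 + 3*s + 37)/(s^3 - 2*s + 21)

Apply the Laplace transform to the equation.
With L{y''} = s^2 Y - s·y(0) - y'(0) and L{y'} = sY - y(0), with y(0) = -3, y'(0) = 3: the LHS transforms to (s^2 - 3*s + 7)Y - (-3*s + 12).
The right side is L{exp(-3*t)} = 1/(s + 3).
So (s^2 - 3*s + 7)Y = 1/(s + 3) + (-3*s + 12).
Divide through and combine into a single rational function.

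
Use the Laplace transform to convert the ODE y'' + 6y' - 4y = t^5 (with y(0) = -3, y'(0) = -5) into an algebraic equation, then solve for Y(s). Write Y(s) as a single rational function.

Y(s) = (-3*s^7 - 23*s^6 + 120)/(s^8 + 6*s^7 - 4*s^6)

Laplace-transform each side.
With L{y''} = s^2 Y - s·y(0) - y'(0) and L{y'} = sY - y(0), with y(0) = -3, y'(0) = -5: the LHS transforms to (s^2 + 6*s - 4)Y - (-3*s - 23).
The right side is L{t^5} = 120/s^6.
So (s^2 + 6*s - 4)Y = 120/s^6 + (-3*s - 23).
Isolate Y and clear denominators.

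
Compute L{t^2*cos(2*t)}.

2*s*(s^2 - 12)/(s^2 + 4)^3

L{cos(2t)} = s/(s^2 + 4).
Then apply L{t^2·g(t)} = (-1)^2 d^2/ds^2[G(s)] with G(s) = s/(s^2 + 4):
differentiating 2 times and applying the sign gives 2*s*(s^2 - 12)/(s^2 + 4)^3.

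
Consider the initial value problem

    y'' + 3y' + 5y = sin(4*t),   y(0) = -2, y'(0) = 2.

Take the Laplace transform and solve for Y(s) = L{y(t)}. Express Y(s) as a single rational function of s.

Take the Laplace transform of both sides.
Using L{y''} = s^2 Y - s·y(0) - y'(0) and L{y'} = sY - y(0), with y(0) = -2, y'(0) = 2, the left side becomes (s^2 + 3*s + 5)Y - (-2*s - 4).
The right side is L{sin(4*t)} = 4/(s^2 + 16).
So (s^2 + 3*s + 5)Y = 4/(s^2 + 16) + (-2*s - 4).
Isolate Y and clear denominators.

Y(s) = (-2*s^3 - 4*s^2 - 32*s - 60)/(s^4 + 3*s^3 + 21*s^2 + 48*s + 80)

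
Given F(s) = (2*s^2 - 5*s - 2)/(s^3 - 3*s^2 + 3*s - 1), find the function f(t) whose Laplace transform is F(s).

Factor the denominator: s^3 - 3*s^2 + 3*s - 1 = (s - 1)^3.
Partial fraction decomposition gives [2/(s - 1)] + [-1/(s - 1)^2] + [-5/(s - 1)^3].
Invert each term: 2/(s - 1) ↔ 2e^(t); -1/(s - 1)^2 ↔ -t·e^(t); -5/(s - 1)^3 ↔ (-5/2)t^2·e^(t).

f(t) = -5*t^2*exp(t)/2 - t*exp(t) + 2*exp(t)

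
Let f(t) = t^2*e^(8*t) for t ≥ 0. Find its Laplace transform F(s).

F(s) = 2/(s - 8)^3

L{t^2} = 2!/s^3 = 2/s^3.
By the first shifting theorem, multiplying by e^(8t) replaces s with s - 8.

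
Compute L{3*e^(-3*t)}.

L{3} = 3/s.
By the first shifting theorem, multiplying by e^(-3t) replaces s with s + 3.

3/(s + 3)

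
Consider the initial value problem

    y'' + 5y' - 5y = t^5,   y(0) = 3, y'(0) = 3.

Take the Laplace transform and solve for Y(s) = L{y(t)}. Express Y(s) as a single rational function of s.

Transform both sides with L{·}.
Using L{y''} = s^2 Y - s·y(0) - y'(0) and L{y'} = sY - y(0), with y(0) = 3, y'(0) = 3, the left side becomes (s^2 + 5*s - 5)Y - (3*s + 18).
The right side is L{t^5} = 120/s^6.
So (s^2 + 5*s - 5)Y = 120/s^6 + (3*s + 18).
Isolate Y and clear denominators.

Y(s) = (3*s^7 + 18*s^6 + 120)/(s^8 + 5*s^7 - 5*s^6)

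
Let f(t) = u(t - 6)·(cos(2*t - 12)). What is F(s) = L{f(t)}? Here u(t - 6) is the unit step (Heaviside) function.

By the second shifting theorem, L{u(t - c)·g(t - c)} = e^(-cs)·G(s) with c = 6 and G(s) = L{g(t)}.
L{cos(2t)} = s/(s^2 + 4).

F(s) = s*exp(-6*s)/(s^2 + 4)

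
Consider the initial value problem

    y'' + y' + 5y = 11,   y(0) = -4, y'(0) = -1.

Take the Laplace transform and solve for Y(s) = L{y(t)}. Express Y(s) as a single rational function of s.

Y(s) = (-4*s^2 - 5*s + 11)/(s^3 + s^2 + 5*s)

Laplace-transform each side.
The derivative rules (L{y''} = s^2 Y - s·y(0) - y'(0) and L{y'} = sY - y(0), with y(0) = -4, y'(0) = -1) turn the left side into (s^2 + s + 5)Y - (-4*s - 5).
The right side is L{11} = 11/s.
So (s^2 + s + 5)Y = 11/s + (-4*s - 5).
Isolate Y and clear denominators.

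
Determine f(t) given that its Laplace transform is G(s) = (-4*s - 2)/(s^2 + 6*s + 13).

f(t) = 5*exp(-3*t)*sin(2*t) - 4*exp(-3*t)*cos(2*t)

Complete the square in the denominator: s^2 + 6*s + 13 = (s + 3)^2 + 2^2.
Split the numerator to match: -4*s - 2 = -4·(s + 3) + 5·2.
Invert each term: -4·(s + 3)/((s + 3)^2 + 4) ↔ -4e^(-3t)cos(2t); 5·2/((s + 3)^2 + 4) ↔ 5e^(-3t)sin(2t).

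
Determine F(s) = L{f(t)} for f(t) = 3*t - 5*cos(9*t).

F(s) = -5*s/(s^2 + 81) + 3/s^2

Apply the Laplace transform termwise.
(3)·[L{t} = 1!/s^2 = 1/s^2]; (-5)·[L{cos(9t)} = s/(s^2 + 81)].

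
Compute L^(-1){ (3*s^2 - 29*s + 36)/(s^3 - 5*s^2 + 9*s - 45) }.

-exp(5*t) - 3*sin(3*t) + 4*cos(3*t)

Factor the denominator: s^3 - 5*s^2 + 9*s - 45 = (s - 5)*(s^2 + 9).
Partial fraction decomposition gives [-1/(s - 5)] + [4*s/(s^2 + 9)] + [-9/(s^2 + 9)].
Invert each term: -1/(s - 5) ↔ -e^(5t); 4·s/(s^2 + 9) ↔ 4cos(3t); -3·3/(s^2 + 9) ↔ -3sin(3t).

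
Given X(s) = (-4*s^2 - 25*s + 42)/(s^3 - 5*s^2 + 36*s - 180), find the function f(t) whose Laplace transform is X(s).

Factor the denominator: s^3 - 5*s^2 + 36*s - 180 = (s - 5)*(s^2 + 36).
Partial fraction decomposition gives [-3/(s - 5)] + [-s/(s^2 + 36)] + [-30/(s^2 + 36)].
Invert each term: -3/(s - 5) ↔ -3e^(5t); -1·s/(s^2 + 36) ↔ -cos(6t); -5·6/(s^2 + 36) ↔ -5sin(6t).

f(t) = -3*exp(5*t) - 5*sin(6*t) - cos(6*t)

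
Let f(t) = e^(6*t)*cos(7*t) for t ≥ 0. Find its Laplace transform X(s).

X(s) = (s - 6)/((s - 6)^2 + 49)

L{cos(7t)} = s/(s^2 + 49).
By the first shifting theorem, multiplying by e^(6t) replaces s with s - 6.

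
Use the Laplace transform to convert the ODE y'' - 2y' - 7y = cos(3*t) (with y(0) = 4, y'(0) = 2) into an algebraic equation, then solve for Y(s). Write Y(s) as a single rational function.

Y(s) = (4*s^3 - 6*s^2 + 37*s - 54)/(s^4 - 2*s^3 + 2*s^2 - 18*s - 63)

Transform both sides with L{·}.
With L{y''} = s^2 Y - s·y(0) - y'(0) and L{y'} = sY - y(0), with y(0) = 4, y'(0) = 2: the LHS transforms to (s^2 - 2*s - 7)Y - (4*s - 6).
The right side is L{cos(3*t)} = s/(s^2 + 9).
So (s^2 - 2*s - 7)Y = s/(s^2 + 9) + (4*s - 6).
Isolate Y and clear denominators.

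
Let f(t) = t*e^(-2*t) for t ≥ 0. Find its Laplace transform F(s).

F(s) = (s + 2)^(-2)

L{e^(-2t)} = 1/(s + 2).
Then apply L{t·g(t)} = -d/ds[G(s)] with G(s) = 1/(s + 2):
differentiating 1 time and applying the sign gives (s + 2)^(-2).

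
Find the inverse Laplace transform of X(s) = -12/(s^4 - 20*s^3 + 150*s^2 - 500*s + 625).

Rewrite the denominator: s^4 - 20*s^3 + 150*s^2 - 500*s + 625 = (s - 5)^4.
The form in (s - 5) signals a first-shifting-theorem factor e^(5t).
Since L{t^3} = 3!/s^4 = 6/s^4, the inverse is t^3*e^(5*t), scaled by -2.

-2*t^3*exp(5*t)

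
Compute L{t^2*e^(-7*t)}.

L{e^(-7t)} = 1/(s + 7).
Then apply L{t^2·g(t)} = (-1)^2 d^2/ds^2[H(s)] with H(s) = 1/(s + 7):
differentiating 2 times and applying the sign gives 2/(s + 7)^3.

2/(s + 7)^3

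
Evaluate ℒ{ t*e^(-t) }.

L{e^(-t)} = 1/(s + 1).
Then apply L{t·g(t)} = -d/ds[G(s)] with G(s) = 1/(s + 1):
differentiating 1 time and applying the sign gives (s + 1)^(-2).

(s + 1)^(-2)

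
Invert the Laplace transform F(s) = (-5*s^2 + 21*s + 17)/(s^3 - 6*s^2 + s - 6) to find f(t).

Factor the denominator: s^3 - 6*s^2 + s - 6 = (s - 6)*(s^2 + 1).
Partial fraction decomposition gives [-1/(s - 6)] + [-4*s/(s^2 + 1)] + [-3/(s^2 + 1)].
Invert each term: -1/(s - 6) ↔ -e^(6t); -4·s/(s^2 + 1) ↔ -4cos(t); -3·1/(s^2 + 1) ↔ -3sin(t).

f(t) = -exp(6*t) - 3*sin(t) - 4*cos(t)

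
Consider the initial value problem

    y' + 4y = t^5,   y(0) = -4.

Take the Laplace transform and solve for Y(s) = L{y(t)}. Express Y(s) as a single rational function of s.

Laplace-transform each side.
With L{y'} = sY - y(0) = sY - (-4): the LHS transforms to (s + 4)Y - (-4).
The right side is L{t^5} = 120/s^6.
So (s + 4)Y = 120/s^6 + (-4).
Solve for Y(s) and write it as one ratio of polynomials.

Y(s) = (-4*s^6 + 120)/(s^7 + 4*s^6)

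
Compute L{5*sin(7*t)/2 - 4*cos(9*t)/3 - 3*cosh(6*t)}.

The transform is linear, so treat each term independently.
(-3)·[L{cosh(6t)} = s/(s^2 - 36)]; (5/2)·[L{sin(7t)} = 7/(s^2 + 49)]; (-4/3)·[L{cos(9t)} = s/(s^2 + 81)].

-4*s/(3*(s^2 + 81)) - 3*s/(s^2 - 36) + 35/(2*(s^2 + 49))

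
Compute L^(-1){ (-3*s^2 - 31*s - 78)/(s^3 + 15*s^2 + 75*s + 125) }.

t^2*exp(-5*t) - t*exp(-5*t) - 3*exp(-5*t)

Factor the denominator: s^3 + 15*s^2 + 75*s + 125 = (s + 5)^3.
Partial fraction decomposition gives [-3/(s + 5)] + [-1/(s + 5)^2] + [2/(s + 5)^3].
Invert each term: -3/(s + 5) ↔ -3e^(-5t); -1/(s + 5)^2 ↔ -t·e^(-5t); 2/(s + 5)^3 ↔ (1)t^2·e^(-5t).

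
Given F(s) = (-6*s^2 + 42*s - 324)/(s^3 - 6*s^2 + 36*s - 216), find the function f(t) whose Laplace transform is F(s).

Factor the denominator: s^3 - 6*s^2 + 36*s - 216 = (s - 6)*(s^2 + 36).
Partial fraction decomposition gives [-4/(s - 6)] + [-2*s/(s^2 + 36)] + [30/(s^2 + 36)].
Invert each term: -4/(s - 6) ↔ -4e^(6t); -2·s/(s^2 + 36) ↔ -2cos(6t); 5·6/(s^2 + 36) ↔ 5sin(6t).

f(t) = -4*exp(6*t) + 5*sin(6*t) - 2*cos(6*t)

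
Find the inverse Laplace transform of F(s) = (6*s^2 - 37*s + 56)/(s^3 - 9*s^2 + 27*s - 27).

Factor the denominator: s^3 - 9*s^2 + 27*s - 27 = (s - 3)^3.
Partial fraction decomposition gives [6/(s - 3)] + [-1/(s - 3)^2] + [-1/(s - 3)^3].
Invert each term: 6/(s - 3) ↔ 6e^(3t); -1/(s - 3)^2 ↔ -t·e^(3t); -1/(s - 3)^3 ↔ (-1/2)t^2·e^(3t).

-t^2*exp(3*t)/2 - t*exp(3*t) + 6*exp(3*t)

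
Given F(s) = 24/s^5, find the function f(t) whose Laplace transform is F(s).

f(t) = t^4

Since L{t^4} = 4!/s^5 = 24/s^5, the inverse is t^4.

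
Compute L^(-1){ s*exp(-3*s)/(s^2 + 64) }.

The factor e^(-3s) signals a time shift by c = 3 (second shifting theorem).
L{cos(8t)} = s/(s^2 + 64), so L^-1{s/(s^2 + 64)} = cos(8*t).
Hence the inverse is u(t - 3) times that function evaluated at t - 3.

Heaviside(t - 3)*(cos(8*t - 24))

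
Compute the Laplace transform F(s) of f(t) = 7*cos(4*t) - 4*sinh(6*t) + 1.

F(s) = 7*s/(s^2 + 16) - 24/(s^2 - 36) + 1/s

Apply the Laplace transform termwise.
(7)·[L{cos(4t)} = s/(s^2 + 16)]; (-4)·[L{sinh(6t)} = 6/(s^2 - 36)]; L{1} = 1/s.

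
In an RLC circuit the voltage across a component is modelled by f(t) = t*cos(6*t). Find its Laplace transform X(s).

L{cos(6t)} = s/(s^2 + 36).
Then apply L{t·g(t)} = -d/ds[G(s)] with G(s) = s/(s^2 + 36):
differentiating 1 time and applying the sign gives (s - 6)*(s + 6)/(s^2 + 36)^2.

X(s) = (s - 6)*(s + 6)/(s^2 + 36)^2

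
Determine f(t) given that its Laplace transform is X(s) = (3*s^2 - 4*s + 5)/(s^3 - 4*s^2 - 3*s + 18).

Factor the denominator: s^3 - 4*s^2 - 3*s + 18 = (s - 3)^2*(s + 2).
Partial fraction decomposition gives [2/(s - 3)] + [4/(s - 3)^2] + [1/(s + 2)].
Invert each term: 2/(s - 3) ↔ 2e^(3t); 4/(s - 3)^2 ↔ 4t·e^(3t); 1/(s + 2) ↔ e^(-2t).

f(t) = 4*t*exp(3*t) + 2*exp(3*t) + exp(-2*t)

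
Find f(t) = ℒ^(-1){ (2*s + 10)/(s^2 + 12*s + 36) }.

f(t) = -2*t*exp(-6*t) + 2*exp(-6*t)

Factor the denominator: s^2 + 12*s + 36 = (s + 6)^2.
Partial fraction decomposition gives [2/(s + 6)] + [-2/(s + 6)^2].
Invert each term: 2/(s + 6) ↔ 2e^(-6t); -2/(s + 6)^2 ↔ -2t·e^(-6t).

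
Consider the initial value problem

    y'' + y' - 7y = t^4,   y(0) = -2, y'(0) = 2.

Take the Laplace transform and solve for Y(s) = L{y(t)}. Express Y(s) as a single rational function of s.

Y(s) = (-2*s^6 + 24)/(s^7 + s^6 - 7*s^5)

Transform both sides with L{·}.
The derivative rules (L{y''} = s^2 Y - s·y(0) - y'(0) and L{y'} = sY - y(0), with y(0) = -2, y'(0) = 2) turn the left side into (s^2 + s - 7)Y - (-2*s).
The right side is L{t^4} = 24/s^5.
So (s^2 + s - 7)Y = 24/s^5 + (-2*s).
Isolate Y and clear denominators.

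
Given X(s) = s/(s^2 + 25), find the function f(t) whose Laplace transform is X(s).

f(t) = cos(5*t)

Since L{cos(5t)} = s/(s^2 + 25), the inverse is cos(5*t).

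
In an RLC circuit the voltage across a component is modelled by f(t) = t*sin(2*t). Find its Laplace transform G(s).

G(s) = 4*s/(s^2 + 4)^2

L{sin(2t)} = 2/(s^2 + 4).
Then apply L{t·g(t)} = -d/ds[H(s)] with H(s) = 2/(s^2 + 4):
differentiating 1 time and applying the sign gives 4*s/(s^2 + 4)^2.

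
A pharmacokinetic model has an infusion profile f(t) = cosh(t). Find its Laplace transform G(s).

L{cosh(t)} = s/(s^2 - 1).

G(s) = s/(s^2 - 1)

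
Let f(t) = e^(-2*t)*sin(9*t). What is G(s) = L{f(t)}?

L{sin(9t)} = 9/(s^2 + 81).
By the first shifting theorem, multiplying by e^(-2t) replaces s with s + 2.

G(s) = 9/((s + 2)^2 + 81)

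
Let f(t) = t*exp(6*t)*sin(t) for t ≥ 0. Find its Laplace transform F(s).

F(s) = 2*(s - 6)/(s^2 - 12*s + 37)^2

L{sin(t)} = 1/(s^2 + 1).
Multiplying by e^(6t) shifts s → s - 6, so L{exp(6*t)*sin(t)} = 1/((s - 6)^2 + 1).
Then apply L{t·g(t)} = -d/ds[G(s)] with G(s) = 1/((s - 6)^2 + 1):
differentiating 1 time and applying the sign gives 2*(s - 6)/(s^2 - 12*s + 37)^2.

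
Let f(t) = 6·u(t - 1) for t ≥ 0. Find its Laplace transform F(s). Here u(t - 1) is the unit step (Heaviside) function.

F(s) = 6*exp(-s)/s

By the second shifting theorem, L{u(t - c)·g(t - c)} = e^(-cs)·G(s) with c = 1 and G(s) = L{g(t)}.
L{6} = 6/s.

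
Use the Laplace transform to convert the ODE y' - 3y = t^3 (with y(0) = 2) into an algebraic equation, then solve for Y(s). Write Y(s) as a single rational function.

Y(s) = (2*s^4 + 6)/(s^5 - 3*s^4)

Apply the Laplace transform to the equation.
Using L{y'} = sY - y(0) = sY - 2, the left side becomes (s - 3)Y - (2).
The right side is L{t^3} = 6/s^4.
So (s - 3)Y = 6/s^4 + (2).
Isolate Y and clear denominators.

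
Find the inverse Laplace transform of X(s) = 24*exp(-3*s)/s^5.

The factor e^(-3s) signals a time shift by c = 3 (second shifting theorem).
L{t^4} = 4!/s^5 = 24/s^5, so L^-1{24/s^5} = t^4.
Hence the inverse is u(t - 3) times that function evaluated at t - 3.

Heaviside(t - 3)*((t - 3)^4)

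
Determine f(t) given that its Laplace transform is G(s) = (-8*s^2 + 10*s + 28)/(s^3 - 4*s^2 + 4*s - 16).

f(t) = -3*exp(4*t) - 5*sin(2*t) - 5*cos(2*t)

Factor the denominator: s^3 - 4*s^2 + 4*s - 16 = (s - 4)*(s^2 + 4).
Partial fraction decomposition gives [-3/(s - 4)] + [-5*s/(s^2 + 4)] + [-10/(s^2 + 4)].
Invert each term: -3/(s - 4) ↔ -3e^(4t); -5·s/(s^2 + 4) ↔ -5cos(2t); -5·2/(s^2 + 4) ↔ -5sin(2t).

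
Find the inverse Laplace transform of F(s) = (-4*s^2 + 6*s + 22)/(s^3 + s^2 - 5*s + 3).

Factor the denominator: s^3 + s^2 - 5*s + 3 = (s - 1)^2*(s + 3).
Partial fraction decomposition gives [-2/(s - 1)] + [6/(s - 1)^2] + [-2/(s + 3)].
Invert each term: -2/(s - 1) ↔ -2e^(t); 6/(s - 1)^2 ↔ 6t·e^(t); -2/(s + 3) ↔ -2e^(-3t).

6*t*exp(t) - 2*exp(t) - 2*exp(-3*t)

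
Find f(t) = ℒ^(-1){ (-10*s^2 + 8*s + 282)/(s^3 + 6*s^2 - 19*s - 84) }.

Factor the denominator: s^3 + 6*s^2 - 19*s - 84 = (s - 4)*(s + 3)*(s + 7).
Partial fraction decomposition gives [2/(s - 4)] + [-6/(s + 3)] + [-6/(s + 7)].
Invert each term: 2/(s - 4) ↔ 2e^(4t); -6/(s + 3) ↔ -6e^(-3t); -6/(s + 7) ↔ -6e^(-7t).

f(t) = 2*exp(4*t) - 6*exp(-3*t) - 6*exp(-7*t)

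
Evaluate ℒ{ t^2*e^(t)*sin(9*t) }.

54*(s^2 - 2*s - 26)/(s^2 - 2*s + 82)^3

L{sin(9t)} = 9/(s^2 + 81).
Multiplying by e^(t) shifts s → s - 1, so L{e^(t)*sin(9*t)} = 9/((s - 1)^2 + 81).
Then apply L{t^2·g(t)} = (-1)^2 d^2/ds^2[G(s)] with G(s) = 9/((s - 1)^2 + 81):
differentiating 2 times and applying the sign gives 54*(s^2 - 2*s - 26)/(s^2 - 2*s + 82)^3.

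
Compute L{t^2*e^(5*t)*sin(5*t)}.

L{sin(5t)} = 5/(s^2 + 25).
Multiplying by e^(5t) shifts s → s - 5, so L{e^(5*t)*sin(5*t)} = 5/((s - 5)^2 + 25).
Then apply L{t^2·g(t)} = (-1)^2 d^2/ds^2[G(s)] with G(s) = 5/((s - 5)^2 + 25):
differentiating 2 times and applying the sign gives 10*(3*s^2 - 30*s + 50)/(s^2 - 10*s + 50)^3.

10*(3*s^2 - 30*s + 50)/(s^2 - 10*s + 50)^3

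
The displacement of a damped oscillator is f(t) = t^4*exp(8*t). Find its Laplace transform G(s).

L{t^4} = 4!/s^5 = 24/s^5.
By the first shifting theorem, multiplying by e^(8t) replaces s with s - 8.

G(s) = 24/(s - 8)^5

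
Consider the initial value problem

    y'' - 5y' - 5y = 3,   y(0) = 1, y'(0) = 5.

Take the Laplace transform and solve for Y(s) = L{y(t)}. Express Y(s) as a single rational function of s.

Laplace-transform each side.
Using L{y''} = s^2 Y - s·y(0) - y'(0) and L{y'} = sY - y(0), with y(0) = 1, y'(0) = 5, the left side becomes (s^2 - 5*s - 5)Y - (s).
The right side is L{3} = 3/s.
So (s^2 - 5*s - 5)Y = 3/s + (s).
Divide through and combine into a single rational function.

Y(s) = (s^2 + 3)/(s^3 - 5*s^2 - 5*s)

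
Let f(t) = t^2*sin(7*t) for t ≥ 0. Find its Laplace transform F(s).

L{sin(7t)} = 7/(s^2 + 49).
Then apply L{t^2·g(t)} = (-1)^2 d^2/ds^2[G(s)] with G(s) = 7/(s^2 + 49):
differentiating 2 times and applying the sign gives 14*(3*s^2 - 49)/(s^2 + 49)^3.

F(s) = 14*(3*s^2 - 49)/(s^2 + 49)^3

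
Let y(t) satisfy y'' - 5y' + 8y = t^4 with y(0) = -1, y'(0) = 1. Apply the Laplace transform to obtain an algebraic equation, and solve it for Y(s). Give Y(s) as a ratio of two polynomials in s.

Laplace-transform each side.
With L{y''} = s^2 Y - s·y(0) - y'(0) and L{y'} = sY - y(0), with y(0) = -1, y'(0) = 1: the LHS transforms to (s^2 - 5*s + 8)Y - (-s + 6).
The right side is L{t^4} = 24/s^5.
So (s^2 - 5*s + 8)Y = 24/s^5 + (-s + 6).
Isolate Y and clear denominators.

Y(s) = (-s^6 + 6*s^5 + 24)/(s^7 - 5*s^6 + 8*s^5)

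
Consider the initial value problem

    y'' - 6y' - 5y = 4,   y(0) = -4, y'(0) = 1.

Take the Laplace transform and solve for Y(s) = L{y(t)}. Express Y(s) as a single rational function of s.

Transform both sides with L{·}.
The derivative rules (L{y''} = s^2 Y - s·y(0) - y'(0) and L{y'} = sY - y(0), with y(0) = -4, y'(0) = 1) turn the left side into (s^2 - 6*s - 5)Y - (-4*s + 25).
The right side is L{4} = 4/s.
So (s^2 - 6*s - 5)Y = 4/s + (-4*s + 25).
Solve for Y(s) and write it as one ratio of polynomials.

Y(s) = (-4*s^2 + 25*s + 4)/(s^3 - 6*s^2 - 5*s)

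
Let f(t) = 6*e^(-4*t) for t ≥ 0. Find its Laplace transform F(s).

L{6} = 6/s.
By the first shifting theorem, multiplying by e^(-4t) replaces s with s + 4.

F(s) = 6/(s + 4)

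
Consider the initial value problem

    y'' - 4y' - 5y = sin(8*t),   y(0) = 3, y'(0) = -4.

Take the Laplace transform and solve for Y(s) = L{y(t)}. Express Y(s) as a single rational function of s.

Take the Laplace transform of both sides.
With L{y''} = s^2 Y - s·y(0) - y'(0) and L{y'} = sY - y(0), with y(0) = 3, y'(0) = -4: the LHS transforms to (s^2 - 4*s - 5)Y - (3*s - 16).
The right side is L{sin(8*t)} = 8/(s^2 + 64).
So (s^2 - 4*s - 5)Y = 8/(s^2 + 64) + (3*s - 16).
Divide through and combine into a single rational function.

Y(s) = (3*s^3 - 16*s^2 + 192*s - 1016)/(s^4 - 4*s^3 + 59*s^2 - 256*s - 320)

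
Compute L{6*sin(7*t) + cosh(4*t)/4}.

s/(4*(s^2 - 16)) + 42/(s^2 + 49)

By linearity of the Laplace transform, transform each term separately.
(6)·[L{sin(7t)} = 7/(s^2 + 49)]; (1/4)·[L{cosh(4t)} = s/(s^2 - 16)].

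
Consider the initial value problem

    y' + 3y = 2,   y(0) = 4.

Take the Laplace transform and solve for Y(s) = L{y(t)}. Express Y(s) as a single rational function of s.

Apply the Laplace transform to the equation.
Using L{y'} = sY - y(0) = sY - 4, the left side becomes (s + 3)Y - (4).
The right side is L{2} = 2/s.
So (s + 3)Y = 2/s + (4).
Divide through and combine into a single rational function.

Y(s) = (4*s + 2)/(s^2 + 3*s)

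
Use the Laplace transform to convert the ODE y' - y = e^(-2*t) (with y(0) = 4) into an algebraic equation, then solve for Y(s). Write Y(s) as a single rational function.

Transform both sides with L{·}.
Using L{y'} = sY - y(0) = sY - 4, the left side becomes (s - 1)Y - (4).
The right side is L{e^(-2*t)} = 1/(s + 2).
So (s - 1)Y = 1/(s + 2) + (4).
Solve for Y(s) and write it as one ratio of polynomials.

Y(s) = (4*s + 9)/(s^2 + s - 2)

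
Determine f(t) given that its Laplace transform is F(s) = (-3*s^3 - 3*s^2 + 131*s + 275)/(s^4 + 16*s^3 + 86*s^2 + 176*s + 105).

Factor the denominator: s^4 + 16*s^3 + 86*s^2 + 176*s + 105 = (s + 1)*(s + 3)*(s + 5)*(s + 7).
Partial fraction decomposition gives [-5/(s + 7)] + [4/(s + 3)] + [-5/(s + 5)] + [3/(s + 1)].
Invert each term: -5/(s + 7) ↔ -5e^(-7t); 4/(s + 3) ↔ 4e^(-3t); -5/(s + 5) ↔ -5e^(-5t); 3/(s + 1) ↔ 3e^(-t).

f(t) = 3*exp(-t) + 4*exp(-3*t) - 5*exp(-5*t) - 5*exp(-7*t)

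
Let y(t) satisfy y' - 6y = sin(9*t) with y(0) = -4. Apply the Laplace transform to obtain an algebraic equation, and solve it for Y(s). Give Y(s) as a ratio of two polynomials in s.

Apply the Laplace transform to the equation.
The derivative rules (L{y'} = sY - y(0) = sY - (-4)) turn the left side into (s - 6)Y - (-4).
The right side is L{sin(9*t)} = 9/(s^2 + 81).
So (s - 6)Y = 9/(s^2 + 81) + (-4).
Divide through and combine into a single rational function.

Y(s) = (-4*s^2 - 315)/(s^3 - 6*s^2 + 81*s - 486)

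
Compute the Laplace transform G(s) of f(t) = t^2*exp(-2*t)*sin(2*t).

G(s) = 4*(3*s^2 + 12*s + 8)/(s^2 + 4*s + 8)^3

L{sin(2t)} = 2/(s^2 + 4).
Multiplying by e^(-2t) shifts s → s + 2, so L{exp(-2*t)*sin(2*t)} = 2/((s + 2)^2 + 4).
Then apply L{t^2·g(t)} = (-1)^2 d^2/ds^2[H(s)] with H(s) = 2/((s + 2)^2 + 4):
differentiating 2 times and applying the sign gives 4*(3*s^2 + 12*s + 8)/(s^2 + 4*s + 8)^3.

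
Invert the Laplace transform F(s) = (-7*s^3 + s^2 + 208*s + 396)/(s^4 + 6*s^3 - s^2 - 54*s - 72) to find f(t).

Factor the denominator: s^4 + 6*s^3 - s^2 - 54*s - 72 = (s - 3)*(s + 2)*(s + 3)*(s + 4).
Partial fraction decomposition gives [-2/(s + 4)] + [4/(s - 3)] + [-4/(s + 2)] + [-5/(s + 3)].
Invert each term: -2/(s + 4) ↔ -2e^(-4t); 4/(s - 3) ↔ 4e^(3t); -4/(s + 2) ↔ -4e^(-2t); -5/(s + 3) ↔ -5e^(-3t).

f(t) = 4*exp(3*t) - 4*exp(-2*t) - 5*exp(-3*t) - 2*exp(-4*t)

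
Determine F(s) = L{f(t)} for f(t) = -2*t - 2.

By linearity of the Laplace transform, transform each term separately.
L{-2} = -2/s; (-2)·[L{t} = 1!/s^2 = 1/s^2].

F(s) = -2/s - 2/s^2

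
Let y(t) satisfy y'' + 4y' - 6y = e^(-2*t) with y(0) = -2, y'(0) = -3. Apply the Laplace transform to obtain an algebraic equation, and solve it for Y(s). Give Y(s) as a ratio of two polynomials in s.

Y(s) = (-2*s^2 - 15*s - 21)/(s^3 + 6*s^2 + 2*s - 12)

Apply the Laplace transform to the equation.
The derivative rules (L{y''} = s^2 Y - s·y(0) - y'(0) and L{y'} = sY - y(0), with y(0) = -2, y'(0) = -3) turn the left side into (s^2 + 4*s - 6)Y - (-2*s - 11).
The right side is L{e^(-2*t)} = 1/(s + 2).
So (s^2 + 4*s - 6)Y = 1/(s + 2) + (-2*s - 11).
Divide through and combine into a single rational function.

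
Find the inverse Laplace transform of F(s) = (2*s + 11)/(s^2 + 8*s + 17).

3*exp(-4*t)*sin(t) + 2*exp(-4*t)*cos(t)

Complete the square in the denominator: s^2 + 8*s + 17 = (s + 4)^2 + 1^2.
Split the numerator to match: 2*s + 11 = 2·(s + 4) + 3·1.
Invert each term: 2·(s + 4)/((s + 4)^2 + 1) ↔ 2e^(-4t)cos(t); 3·1/((s + 4)^2 + 1) ↔ 3e^(-4t)sin(t).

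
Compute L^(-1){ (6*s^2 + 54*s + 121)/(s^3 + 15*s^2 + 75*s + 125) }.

t^2*exp(-5*t)/2 - 6*t*exp(-5*t) + 6*exp(-5*t)

Factor the denominator: s^3 + 15*s^2 + 75*s + 125 = (s + 5)^3.
Partial fraction decomposition gives [6/(s + 5)] + [-6/(s + 5)^2] + [(s + 5)^(-3)].
Invert each term: 6/(s + 5) ↔ 6e^(-5t); -6/(s + 5)^2 ↔ -6t·e^(-5t); 1/(s + 5)^3 ↔ (1/2)t^2·e^(-5t).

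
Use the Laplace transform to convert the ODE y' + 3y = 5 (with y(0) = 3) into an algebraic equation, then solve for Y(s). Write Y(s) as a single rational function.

Y(s) = (3*s + 5)/(s^2 + 3*s)

Laplace-transform each side.
With L{y'} = sY - y(0) = sY - 3: the LHS transforms to (s + 3)Y - (3).
The right side is L{5} = 5/s.
So (s + 3)Y = 5/s + (3).
Divide through and combine into a single rational function.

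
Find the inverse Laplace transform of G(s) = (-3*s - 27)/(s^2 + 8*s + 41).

-3*exp(-4*t)*sin(5*t) - 3*exp(-4*t)*cos(5*t)

Complete the square in the denominator: s^2 + 8*s + 41 = (s + 4)^2 + 5^2.
Split the numerator to match: -3*s - 27 = -3·(s + 4) - 3·5.
Invert each term: -3·(s + 4)/((s + 4)^2 + 25) ↔ -3e^(-4t)cos(5t); -3·5/((s + 4)^2 + 25) ↔ -3e^(-4t)sin(5t).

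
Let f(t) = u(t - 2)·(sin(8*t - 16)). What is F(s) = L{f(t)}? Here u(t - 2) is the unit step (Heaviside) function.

By the second shifting theorem, L{u(t - c)·g(t - c)} = e^(-cs)·G(s) with c = 2 and G(s) = L{g(t)}.
L{sin(8t)} = 8/(s^2 + 64).

F(s) = 8*exp(-2*s)/(s^2 + 64)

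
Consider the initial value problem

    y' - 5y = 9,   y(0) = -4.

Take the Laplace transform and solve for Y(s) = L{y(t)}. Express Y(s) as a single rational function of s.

Y(s) = (-4*s + 9)/(s^2 - 5*s)

Transform both sides with L{·}.
The derivative rules (L{y'} = sY - y(0) = sY - (-4)) turn the left side into (s - 5)Y - (-4).
The right side is L{9} = 9/s.
So (s - 5)Y = 9/s + (-4).
Solve for Y(s) and write it as one ratio of polynomials.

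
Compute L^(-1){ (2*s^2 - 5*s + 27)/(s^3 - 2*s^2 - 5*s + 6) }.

Factor the denominator: s^3 - 2*s^2 - 5*s + 6 = (s - 3)*(s - 1)*(s + 2).
Partial fraction decomposition gives [3/(s - 3)] + [-4/(s - 1)] + [3/(s + 2)].
Invert each term: 3/(s - 3) ↔ 3e^(3t); -4/(s - 1) ↔ -4e^(t); 3/(s + 2) ↔ 3e^(-2t).

3*exp(3*t) - 4*exp(t) + 3*exp(-2*t)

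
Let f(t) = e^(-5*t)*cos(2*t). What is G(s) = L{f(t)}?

L{cos(2t)} = s/(s^2 + 4).
By the first shifting theorem, multiplying by e^(-5t) replaces s with s + 5.

G(s) = (s + 5)/((s + 5)^2 + 4)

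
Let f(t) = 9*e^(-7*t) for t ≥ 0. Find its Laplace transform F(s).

L{9} = 9/s.
By the first shifting theorem, multiplying by e^(-7t) replaces s with s + 7.

F(s) = 9/(s + 7)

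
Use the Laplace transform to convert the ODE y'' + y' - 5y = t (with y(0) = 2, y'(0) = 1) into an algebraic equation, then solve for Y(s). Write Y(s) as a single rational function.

Y(s) = (2*s^3 + 3*s^2 + 1)/(s^4 + s^3 - 5*s^2)

Take the Laplace transform of both sides.
The derivative rules (L{y''} = s^2 Y - s·y(0) - y'(0) and L{y'} = sY - y(0), with y(0) = 2, y'(0) = 1) turn the left side into (s^2 + s - 5)Y - (2*s + 3).
The right side is L{t} = s^(-2).
So (s^2 + s - 5)Y = s^(-2) + (2*s + 3).
Isolate Y and clear denominators.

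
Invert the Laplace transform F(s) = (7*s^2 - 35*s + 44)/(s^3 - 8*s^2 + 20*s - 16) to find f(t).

f(t) = -t*exp(2*t) + 4*exp(4*t) + 3*exp(2*t)

Factor the denominator: s^3 - 8*s^2 + 20*s - 16 = (s - 4)*(s - 2)^2.
Partial fraction decomposition gives [3/(s - 2)] + [-1/(s - 2)^2] + [4/(s - 4)].
Invert each term: 3/(s - 2) ↔ 3e^(2t); -1/(s - 2)^2 ↔ -t·e^(2t); 4/(s - 4) ↔ 4e^(4t).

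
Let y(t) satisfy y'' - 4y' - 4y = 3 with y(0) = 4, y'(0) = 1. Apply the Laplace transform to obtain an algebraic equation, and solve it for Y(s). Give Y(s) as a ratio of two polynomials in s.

Apply the Laplace transform to the equation.
Using L{y''} = s^2 Y - s·y(0) - y'(0) and L{y'} = sY - y(0), with y(0) = 4, y'(0) = 1, the left side becomes (s^2 - 4*s - 4)Y - (4*s - 15).
The right side is L{3} = 3/s.
So (s^2 - 4*s - 4)Y = 3/s + (4*s - 15).
Divide through and combine into a single rational function.

Y(s) = (4*s^2 - 15*s + 3)/(s^3 - 4*s^2 - 4*s)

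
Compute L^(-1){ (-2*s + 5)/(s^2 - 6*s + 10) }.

Complete the square in the denominator: s^2 - 6*s + 10 = (s - 3)^2 + 1^2.
Split the numerator to match: -2*s + 5 = -2·(s - 3) - 1·1.
Invert each term: -2·(s - 3)/((s - 3)^2 + 1) ↔ -2e^(3t)cos(t); -1·1/((s - 3)^2 + 1) ↔ -e^(3t)sin(t).

-exp(3*t)*sin(t) - 2*exp(3*t)*cos(t)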